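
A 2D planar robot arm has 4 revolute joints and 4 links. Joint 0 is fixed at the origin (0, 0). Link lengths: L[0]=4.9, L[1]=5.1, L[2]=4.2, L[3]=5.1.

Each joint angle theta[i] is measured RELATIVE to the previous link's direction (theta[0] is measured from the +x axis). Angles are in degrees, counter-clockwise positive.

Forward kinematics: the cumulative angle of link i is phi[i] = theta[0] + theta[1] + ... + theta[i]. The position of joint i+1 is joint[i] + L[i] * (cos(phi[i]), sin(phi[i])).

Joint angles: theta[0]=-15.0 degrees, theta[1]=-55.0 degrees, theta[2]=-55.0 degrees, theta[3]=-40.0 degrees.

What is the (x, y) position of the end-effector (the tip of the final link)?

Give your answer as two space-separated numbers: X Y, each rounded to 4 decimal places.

joint[0] = (0.0000, 0.0000)  (base)
link 0: phi[0] = -15 = -15 deg
  cos(-15 deg) = 0.9659, sin(-15 deg) = -0.2588
  joint[1] = (0.0000, 0.0000) + 4.9 * (0.9659, -0.2588) = (0.0000 + 4.7330, 0.0000 + -1.2682) = (4.7330, -1.2682)
link 1: phi[1] = -15 + -55 = -70 deg
  cos(-70 deg) = 0.3420, sin(-70 deg) = -0.9397
  joint[2] = (4.7330, -1.2682) + 5.1 * (0.3420, -0.9397) = (4.7330 + 1.7443, -1.2682 + -4.7924) = (6.4773, -6.0606)
link 2: phi[2] = -15 + -55 + -55 = -125 deg
  cos(-125 deg) = -0.5736, sin(-125 deg) = -0.8192
  joint[3] = (6.4773, -6.0606) + 4.2 * (-0.5736, -0.8192) = (6.4773 + -2.4090, -6.0606 + -3.4404) = (4.0683, -9.5011)
link 3: phi[3] = -15 + -55 + -55 + -40 = -165 deg
  cos(-165 deg) = -0.9659, sin(-165 deg) = -0.2588
  joint[4] = (4.0683, -9.5011) + 5.1 * (-0.9659, -0.2588) = (4.0683 + -4.9262, -9.5011 + -1.3200) = (-0.8579, -10.8211)
End effector: (-0.8579, -10.8211)

Answer: -0.8579 -10.8211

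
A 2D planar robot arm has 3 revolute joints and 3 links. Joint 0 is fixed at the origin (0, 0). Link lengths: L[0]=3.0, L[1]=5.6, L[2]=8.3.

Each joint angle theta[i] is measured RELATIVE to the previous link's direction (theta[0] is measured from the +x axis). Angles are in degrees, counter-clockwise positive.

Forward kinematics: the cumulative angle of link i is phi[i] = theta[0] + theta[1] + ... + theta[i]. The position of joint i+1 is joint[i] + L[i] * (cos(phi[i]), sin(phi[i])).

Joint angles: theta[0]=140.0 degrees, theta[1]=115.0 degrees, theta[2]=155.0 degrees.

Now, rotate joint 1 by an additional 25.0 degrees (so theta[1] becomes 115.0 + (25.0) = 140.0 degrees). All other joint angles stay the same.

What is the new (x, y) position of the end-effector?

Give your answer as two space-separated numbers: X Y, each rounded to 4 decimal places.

joint[0] = (0.0000, 0.0000)  (base)
link 0: phi[0] = 140 = 140 deg
  cos(140 deg) = -0.7660, sin(140 deg) = 0.6428
  joint[1] = (0.0000, 0.0000) + 3 * (-0.7660, 0.6428) = (0.0000 + -2.2981, 0.0000 + 1.9284) = (-2.2981, 1.9284)
link 1: phi[1] = 140 + 140 = 280 deg
  cos(280 deg) = 0.1736, sin(280 deg) = -0.9848
  joint[2] = (-2.2981, 1.9284) + 5.6 * (0.1736, -0.9848) = (-2.2981 + 0.9724, 1.9284 + -5.5149) = (-1.3257, -3.5866)
link 2: phi[2] = 140 + 140 + 155 = 435 deg
  cos(435 deg) = 0.2588, sin(435 deg) = 0.9659
  joint[3] = (-1.3257, -3.5866) + 8.3 * (0.2588, 0.9659) = (-1.3257 + 2.1482, -3.5866 + 8.0172) = (0.8225, 4.4306)
End effector: (0.8225, 4.4306)

Answer: 0.8225 4.4306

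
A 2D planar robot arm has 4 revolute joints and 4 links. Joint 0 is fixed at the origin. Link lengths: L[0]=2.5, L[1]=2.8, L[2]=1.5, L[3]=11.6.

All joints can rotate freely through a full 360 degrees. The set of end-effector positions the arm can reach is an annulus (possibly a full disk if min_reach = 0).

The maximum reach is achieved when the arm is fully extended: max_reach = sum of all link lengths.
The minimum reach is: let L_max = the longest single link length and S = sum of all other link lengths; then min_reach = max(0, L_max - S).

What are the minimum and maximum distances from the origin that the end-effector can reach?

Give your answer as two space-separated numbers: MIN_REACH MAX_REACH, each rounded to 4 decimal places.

Link lengths: [2.5, 2.8, 1.5, 11.6]
max_reach = 2.5 + 2.8 + 1.5 + 11.6 = 18.4
L_max = max([2.5, 2.8, 1.5, 11.6]) = 11.6
S (sum of others) = 18.4 - 11.6 = 6.8
min_reach = max(0, 11.6 - 6.8) = max(0, 4.8) = 4.8

Answer: 4.8000 18.4000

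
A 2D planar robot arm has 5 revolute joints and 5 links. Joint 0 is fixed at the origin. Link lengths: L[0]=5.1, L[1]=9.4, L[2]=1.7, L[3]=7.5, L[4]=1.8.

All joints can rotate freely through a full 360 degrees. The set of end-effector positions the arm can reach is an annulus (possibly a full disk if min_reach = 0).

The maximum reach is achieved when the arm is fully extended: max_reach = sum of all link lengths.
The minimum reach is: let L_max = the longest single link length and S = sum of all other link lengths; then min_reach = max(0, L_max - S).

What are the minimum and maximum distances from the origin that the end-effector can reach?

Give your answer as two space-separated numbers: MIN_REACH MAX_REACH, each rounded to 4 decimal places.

Link lengths: [5.1, 9.4, 1.7, 7.5, 1.8]
max_reach = 5.1 + 9.4 + 1.7 + 7.5 + 1.8 = 25.5
L_max = max([5.1, 9.4, 1.7, 7.5, 1.8]) = 9.4
S (sum of others) = 25.5 - 9.4 = 16.1
min_reach = max(0, 9.4 - 16.1) = max(0, -6.7) = 0

Answer: 0.0000 25.5000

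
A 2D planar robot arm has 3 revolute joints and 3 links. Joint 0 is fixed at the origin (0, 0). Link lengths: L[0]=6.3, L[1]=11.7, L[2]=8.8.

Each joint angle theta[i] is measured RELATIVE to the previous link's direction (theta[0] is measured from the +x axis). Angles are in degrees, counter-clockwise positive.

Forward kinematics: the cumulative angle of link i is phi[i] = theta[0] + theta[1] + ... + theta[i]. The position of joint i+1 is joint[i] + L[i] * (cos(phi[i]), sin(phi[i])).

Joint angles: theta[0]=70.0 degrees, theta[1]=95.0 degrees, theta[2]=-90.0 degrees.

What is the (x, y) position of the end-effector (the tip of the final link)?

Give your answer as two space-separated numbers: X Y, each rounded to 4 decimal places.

Answer: -6.8690 17.4484

Derivation:
joint[0] = (0.0000, 0.0000)  (base)
link 0: phi[0] = 70 = 70 deg
  cos(70 deg) = 0.3420, sin(70 deg) = 0.9397
  joint[1] = (0.0000, 0.0000) + 6.3 * (0.3420, 0.9397) = (0.0000 + 2.1547, 0.0000 + 5.9201) = (2.1547, 5.9201)
link 1: phi[1] = 70 + 95 = 165 deg
  cos(165 deg) = -0.9659, sin(165 deg) = 0.2588
  joint[2] = (2.1547, 5.9201) + 11.7 * (-0.9659, 0.2588) = (2.1547 + -11.3013, 5.9201 + 3.0282) = (-9.1466, 8.9482)
link 2: phi[2] = 70 + 95 + -90 = 75 deg
  cos(75 deg) = 0.2588, sin(75 deg) = 0.9659
  joint[3] = (-9.1466, 8.9482) + 8.8 * (0.2588, 0.9659) = (-9.1466 + 2.2776, 8.9482 + 8.5001) = (-6.8690, 17.4484)
End effector: (-6.8690, 17.4484)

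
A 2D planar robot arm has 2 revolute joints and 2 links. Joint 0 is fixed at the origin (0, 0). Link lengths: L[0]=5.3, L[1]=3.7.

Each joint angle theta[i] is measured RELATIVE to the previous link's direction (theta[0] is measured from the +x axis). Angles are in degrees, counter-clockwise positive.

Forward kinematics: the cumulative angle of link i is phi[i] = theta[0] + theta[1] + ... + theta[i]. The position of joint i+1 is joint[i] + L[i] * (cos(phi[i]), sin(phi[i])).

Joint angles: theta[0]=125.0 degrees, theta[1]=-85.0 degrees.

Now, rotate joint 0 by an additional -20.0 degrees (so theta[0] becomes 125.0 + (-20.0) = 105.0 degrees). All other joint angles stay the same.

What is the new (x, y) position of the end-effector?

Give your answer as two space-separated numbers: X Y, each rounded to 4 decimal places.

joint[0] = (0.0000, 0.0000)  (base)
link 0: phi[0] = 105 = 105 deg
  cos(105 deg) = -0.2588, sin(105 deg) = 0.9659
  joint[1] = (0.0000, 0.0000) + 5.3 * (-0.2588, 0.9659) = (0.0000 + -1.3717, 0.0000 + 5.1194) = (-1.3717, 5.1194)
link 1: phi[1] = 105 + -85 = 20 deg
  cos(20 deg) = 0.9397, sin(20 deg) = 0.3420
  joint[2] = (-1.3717, 5.1194) + 3.7 * (0.9397, 0.3420) = (-1.3717 + 3.4769, 5.1194 + 1.2655) = (2.1051, 6.3849)
End effector: (2.1051, 6.3849)

Answer: 2.1051 6.3849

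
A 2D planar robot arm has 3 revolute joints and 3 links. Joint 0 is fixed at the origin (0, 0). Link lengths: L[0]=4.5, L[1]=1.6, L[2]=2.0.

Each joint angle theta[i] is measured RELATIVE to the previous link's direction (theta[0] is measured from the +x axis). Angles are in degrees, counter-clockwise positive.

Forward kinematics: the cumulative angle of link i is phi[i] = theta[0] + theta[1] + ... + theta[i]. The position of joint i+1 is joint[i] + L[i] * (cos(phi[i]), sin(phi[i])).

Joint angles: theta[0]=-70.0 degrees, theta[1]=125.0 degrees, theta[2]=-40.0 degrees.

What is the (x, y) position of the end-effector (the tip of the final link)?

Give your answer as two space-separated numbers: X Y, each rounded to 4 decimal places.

joint[0] = (0.0000, 0.0000)  (base)
link 0: phi[0] = -70 = -70 deg
  cos(-70 deg) = 0.3420, sin(-70 deg) = -0.9397
  joint[1] = (0.0000, 0.0000) + 4.5 * (0.3420, -0.9397) = (0.0000 + 1.5391, 0.0000 + -4.2286) = (1.5391, -4.2286)
link 1: phi[1] = -70 + 125 = 55 deg
  cos(55 deg) = 0.5736, sin(55 deg) = 0.8192
  joint[2] = (1.5391, -4.2286) + 1.6 * (0.5736, 0.8192) = (1.5391 + 0.9177, -4.2286 + 1.3106) = (2.4568, -2.9180)
link 2: phi[2] = -70 + 125 + -40 = 15 deg
  cos(15 deg) = 0.9659, sin(15 deg) = 0.2588
  joint[3] = (2.4568, -2.9180) + 2 * (0.9659, 0.2588) = (2.4568 + 1.9319, -2.9180 + 0.5176) = (4.3887, -2.4003)
End effector: (4.3887, -2.4003)

Answer: 4.3887 -2.4003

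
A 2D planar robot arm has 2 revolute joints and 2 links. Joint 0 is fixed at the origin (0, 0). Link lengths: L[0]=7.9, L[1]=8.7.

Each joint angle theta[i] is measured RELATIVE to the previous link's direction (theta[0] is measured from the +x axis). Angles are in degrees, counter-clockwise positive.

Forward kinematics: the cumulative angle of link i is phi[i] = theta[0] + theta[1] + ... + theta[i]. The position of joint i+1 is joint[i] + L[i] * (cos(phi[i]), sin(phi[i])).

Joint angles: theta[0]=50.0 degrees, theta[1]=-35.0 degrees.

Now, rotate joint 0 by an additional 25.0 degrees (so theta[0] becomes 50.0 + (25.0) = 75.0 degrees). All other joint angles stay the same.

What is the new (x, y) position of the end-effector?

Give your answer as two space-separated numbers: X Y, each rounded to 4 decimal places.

joint[0] = (0.0000, 0.0000)  (base)
link 0: phi[0] = 75 = 75 deg
  cos(75 deg) = 0.2588, sin(75 deg) = 0.9659
  joint[1] = (0.0000, 0.0000) + 7.9 * (0.2588, 0.9659) = (0.0000 + 2.0447, 0.0000 + 7.6308) = (2.0447, 7.6308)
link 1: phi[1] = 75 + -35 = 40 deg
  cos(40 deg) = 0.7660, sin(40 deg) = 0.6428
  joint[2] = (2.0447, 7.6308) + 8.7 * (0.7660, 0.6428) = (2.0447 + 6.6646, 7.6308 + 5.5923) = (8.7093, 13.2231)
End effector: (8.7093, 13.2231)

Answer: 8.7093 13.2231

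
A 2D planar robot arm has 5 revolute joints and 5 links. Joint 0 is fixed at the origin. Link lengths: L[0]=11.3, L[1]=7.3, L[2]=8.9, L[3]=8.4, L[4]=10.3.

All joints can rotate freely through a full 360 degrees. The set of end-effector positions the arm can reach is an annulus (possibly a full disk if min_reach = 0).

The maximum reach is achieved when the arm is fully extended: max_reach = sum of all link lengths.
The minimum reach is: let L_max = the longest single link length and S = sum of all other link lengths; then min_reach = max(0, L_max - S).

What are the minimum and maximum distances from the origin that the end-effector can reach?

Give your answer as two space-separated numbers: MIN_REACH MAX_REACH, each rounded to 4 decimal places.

Answer: 0.0000 46.2000

Derivation:
Link lengths: [11.3, 7.3, 8.9, 8.4, 10.3]
max_reach = 11.3 + 7.3 + 8.9 + 8.4 + 10.3 = 46.2
L_max = max([11.3, 7.3, 8.9, 8.4, 10.3]) = 11.3
S (sum of others) = 46.2 - 11.3 = 34.9
min_reach = max(0, 11.3 - 34.9) = max(0, -23.6) = 0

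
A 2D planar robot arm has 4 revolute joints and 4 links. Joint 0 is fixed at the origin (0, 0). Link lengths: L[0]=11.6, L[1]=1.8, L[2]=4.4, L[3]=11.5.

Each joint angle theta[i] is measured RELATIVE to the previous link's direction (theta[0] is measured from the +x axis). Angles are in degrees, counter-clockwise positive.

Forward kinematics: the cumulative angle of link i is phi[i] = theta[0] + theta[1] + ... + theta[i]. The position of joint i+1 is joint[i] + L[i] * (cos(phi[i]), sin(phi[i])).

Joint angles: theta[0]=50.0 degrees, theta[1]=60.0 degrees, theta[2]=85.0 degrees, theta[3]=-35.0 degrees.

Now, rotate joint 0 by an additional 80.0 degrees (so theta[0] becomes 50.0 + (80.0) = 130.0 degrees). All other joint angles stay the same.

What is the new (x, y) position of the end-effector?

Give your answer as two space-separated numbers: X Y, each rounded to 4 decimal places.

Answer: -14.5955 -5.7690

Derivation:
joint[0] = (0.0000, 0.0000)  (base)
link 0: phi[0] = 130 = 130 deg
  cos(130 deg) = -0.6428, sin(130 deg) = 0.7660
  joint[1] = (0.0000, 0.0000) + 11.6 * (-0.6428, 0.7660) = (0.0000 + -7.4563, 0.0000 + 8.8861) = (-7.4563, 8.8861)
link 1: phi[1] = 130 + 60 = 190 deg
  cos(190 deg) = -0.9848, sin(190 deg) = -0.1736
  joint[2] = (-7.4563, 8.8861) + 1.8 * (-0.9848, -0.1736) = (-7.4563 + -1.7727, 8.8861 + -0.3126) = (-9.2290, 8.5735)
link 2: phi[2] = 130 + 60 + 85 = 275 deg
  cos(275 deg) = 0.0872, sin(275 deg) = -0.9962
  joint[3] = (-9.2290, 8.5735) + 4.4 * (0.0872, -0.9962) = (-9.2290 + 0.3835, 8.5735 + -4.3833) = (-8.8455, 4.1903)
link 3: phi[3] = 130 + 60 + 85 + -35 = 240 deg
  cos(240 deg) = -0.5000, sin(240 deg) = -0.8660
  joint[4] = (-8.8455, 4.1903) + 11.5 * (-0.5000, -0.8660) = (-8.8455 + -5.7500, 4.1903 + -9.9593) = (-14.5955, -5.7690)
End effector: (-14.5955, -5.7690)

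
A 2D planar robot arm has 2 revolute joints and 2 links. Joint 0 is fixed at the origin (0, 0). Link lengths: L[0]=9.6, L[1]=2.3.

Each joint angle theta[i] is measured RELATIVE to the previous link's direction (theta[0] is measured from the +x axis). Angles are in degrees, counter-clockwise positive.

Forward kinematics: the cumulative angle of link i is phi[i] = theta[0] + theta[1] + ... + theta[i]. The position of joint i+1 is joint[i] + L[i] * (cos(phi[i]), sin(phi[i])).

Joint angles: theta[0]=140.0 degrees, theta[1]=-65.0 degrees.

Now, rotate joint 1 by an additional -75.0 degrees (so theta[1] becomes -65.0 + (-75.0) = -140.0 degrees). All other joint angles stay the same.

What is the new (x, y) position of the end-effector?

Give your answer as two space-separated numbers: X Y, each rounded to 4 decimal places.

joint[0] = (0.0000, 0.0000)  (base)
link 0: phi[0] = 140 = 140 deg
  cos(140 deg) = -0.7660, sin(140 deg) = 0.6428
  joint[1] = (0.0000, 0.0000) + 9.6 * (-0.7660, 0.6428) = (0.0000 + -7.3540, 0.0000 + 6.1708) = (-7.3540, 6.1708)
link 1: phi[1] = 140 + -140 = 0 deg
  cos(0 deg) = 1.0000, sin(0 deg) = 0.0000
  joint[2] = (-7.3540, 6.1708) + 2.3 * (1.0000, 0.0000) = (-7.3540 + 2.3000, 6.1708 + 0.0000) = (-5.0540, 6.1708)
End effector: (-5.0540, 6.1708)

Answer: -5.0540 6.1708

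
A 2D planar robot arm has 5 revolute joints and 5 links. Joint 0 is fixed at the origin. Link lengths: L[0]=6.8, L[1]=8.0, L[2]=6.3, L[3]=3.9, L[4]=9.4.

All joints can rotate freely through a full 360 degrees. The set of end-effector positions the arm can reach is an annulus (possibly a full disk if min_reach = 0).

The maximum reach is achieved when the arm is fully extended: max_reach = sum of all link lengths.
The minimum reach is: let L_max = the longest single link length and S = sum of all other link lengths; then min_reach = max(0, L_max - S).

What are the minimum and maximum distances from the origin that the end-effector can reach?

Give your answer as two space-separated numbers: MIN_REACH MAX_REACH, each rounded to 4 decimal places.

Link lengths: [6.8, 8.0, 6.3, 3.9, 9.4]
max_reach = 6.8 + 8 + 6.3 + 3.9 + 9.4 = 34.4
L_max = max([6.8, 8.0, 6.3, 3.9, 9.4]) = 9.4
S (sum of others) = 34.4 - 9.4 = 25
min_reach = max(0, 9.4 - 25) = max(0, -15.6) = 0

Answer: 0.0000 34.4000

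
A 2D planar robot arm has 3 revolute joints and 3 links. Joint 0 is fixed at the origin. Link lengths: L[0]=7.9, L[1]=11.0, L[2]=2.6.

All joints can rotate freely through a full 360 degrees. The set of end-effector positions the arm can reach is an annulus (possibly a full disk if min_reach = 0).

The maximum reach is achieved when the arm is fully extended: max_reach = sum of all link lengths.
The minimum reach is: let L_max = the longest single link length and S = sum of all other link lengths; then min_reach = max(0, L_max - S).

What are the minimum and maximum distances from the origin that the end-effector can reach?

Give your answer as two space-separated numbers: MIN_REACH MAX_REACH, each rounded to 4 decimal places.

Link lengths: [7.9, 11.0, 2.6]
max_reach = 7.9 + 11 + 2.6 = 21.5
L_max = max([7.9, 11.0, 2.6]) = 11
S (sum of others) = 21.5 - 11 = 10.5
min_reach = max(0, 11 - 10.5) = max(0, 0.5) = 0.5

Answer: 0.5000 21.5000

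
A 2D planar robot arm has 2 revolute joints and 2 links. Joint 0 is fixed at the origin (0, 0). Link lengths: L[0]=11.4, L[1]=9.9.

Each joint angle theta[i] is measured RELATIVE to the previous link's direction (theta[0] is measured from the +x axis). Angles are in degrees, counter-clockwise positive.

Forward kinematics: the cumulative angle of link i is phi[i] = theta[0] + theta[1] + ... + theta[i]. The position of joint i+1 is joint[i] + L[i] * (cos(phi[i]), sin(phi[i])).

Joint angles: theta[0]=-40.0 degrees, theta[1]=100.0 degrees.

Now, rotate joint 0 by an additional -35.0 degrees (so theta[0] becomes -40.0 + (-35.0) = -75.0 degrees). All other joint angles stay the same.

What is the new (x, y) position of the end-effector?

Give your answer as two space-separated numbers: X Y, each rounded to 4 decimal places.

Answer: 11.9230 -6.8276

Derivation:
joint[0] = (0.0000, 0.0000)  (base)
link 0: phi[0] = -75 = -75 deg
  cos(-75 deg) = 0.2588, sin(-75 deg) = -0.9659
  joint[1] = (0.0000, 0.0000) + 11.4 * (0.2588, -0.9659) = (0.0000 + 2.9505, 0.0000 + -11.0116) = (2.9505, -11.0116)
link 1: phi[1] = -75 + 100 = 25 deg
  cos(25 deg) = 0.9063, sin(25 deg) = 0.4226
  joint[2] = (2.9505, -11.0116) + 9.9 * (0.9063, 0.4226) = (2.9505 + 8.9724, -11.0116 + 4.1839) = (11.9230, -6.8276)
End effector: (11.9230, -6.8276)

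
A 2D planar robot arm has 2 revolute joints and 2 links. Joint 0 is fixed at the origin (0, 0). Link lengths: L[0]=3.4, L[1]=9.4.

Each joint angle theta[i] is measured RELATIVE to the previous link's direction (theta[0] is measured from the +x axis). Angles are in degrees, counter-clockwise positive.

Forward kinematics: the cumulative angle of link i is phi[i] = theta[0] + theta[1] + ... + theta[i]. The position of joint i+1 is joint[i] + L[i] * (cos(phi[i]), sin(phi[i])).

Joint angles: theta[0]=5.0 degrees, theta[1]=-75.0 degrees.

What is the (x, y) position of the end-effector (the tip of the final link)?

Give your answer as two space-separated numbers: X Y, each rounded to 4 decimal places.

Answer: 6.6021 -8.5368

Derivation:
joint[0] = (0.0000, 0.0000)  (base)
link 0: phi[0] = 5 = 5 deg
  cos(5 deg) = 0.9962, sin(5 deg) = 0.0872
  joint[1] = (0.0000, 0.0000) + 3.4 * (0.9962, 0.0872) = (0.0000 + 3.3871, 0.0000 + 0.2963) = (3.3871, 0.2963)
link 1: phi[1] = 5 + -75 = -70 deg
  cos(-70 deg) = 0.3420, sin(-70 deg) = -0.9397
  joint[2] = (3.3871, 0.2963) + 9.4 * (0.3420, -0.9397) = (3.3871 + 3.2150, 0.2963 + -8.8331) = (6.6021, -8.5368)
End effector: (6.6021, -8.5368)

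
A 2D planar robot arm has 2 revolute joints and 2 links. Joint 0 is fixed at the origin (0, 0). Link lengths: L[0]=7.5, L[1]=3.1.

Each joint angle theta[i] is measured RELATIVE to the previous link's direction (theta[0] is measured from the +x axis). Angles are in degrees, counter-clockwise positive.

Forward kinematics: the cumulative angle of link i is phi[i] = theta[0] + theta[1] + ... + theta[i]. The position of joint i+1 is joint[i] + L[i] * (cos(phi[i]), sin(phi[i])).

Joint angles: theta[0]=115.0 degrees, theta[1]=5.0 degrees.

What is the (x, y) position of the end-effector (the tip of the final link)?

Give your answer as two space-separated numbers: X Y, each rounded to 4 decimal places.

joint[0] = (0.0000, 0.0000)  (base)
link 0: phi[0] = 115 = 115 deg
  cos(115 deg) = -0.4226, sin(115 deg) = 0.9063
  joint[1] = (0.0000, 0.0000) + 7.5 * (-0.4226, 0.9063) = (0.0000 + -3.1696, 0.0000 + 6.7973) = (-3.1696, 6.7973)
link 1: phi[1] = 115 + 5 = 120 deg
  cos(120 deg) = -0.5000, sin(120 deg) = 0.8660
  joint[2] = (-3.1696, 6.7973) + 3.1 * (-0.5000, 0.8660) = (-3.1696 + -1.5500, 6.7973 + 2.6847) = (-4.7196, 9.4820)
End effector: (-4.7196, 9.4820)

Answer: -4.7196 9.4820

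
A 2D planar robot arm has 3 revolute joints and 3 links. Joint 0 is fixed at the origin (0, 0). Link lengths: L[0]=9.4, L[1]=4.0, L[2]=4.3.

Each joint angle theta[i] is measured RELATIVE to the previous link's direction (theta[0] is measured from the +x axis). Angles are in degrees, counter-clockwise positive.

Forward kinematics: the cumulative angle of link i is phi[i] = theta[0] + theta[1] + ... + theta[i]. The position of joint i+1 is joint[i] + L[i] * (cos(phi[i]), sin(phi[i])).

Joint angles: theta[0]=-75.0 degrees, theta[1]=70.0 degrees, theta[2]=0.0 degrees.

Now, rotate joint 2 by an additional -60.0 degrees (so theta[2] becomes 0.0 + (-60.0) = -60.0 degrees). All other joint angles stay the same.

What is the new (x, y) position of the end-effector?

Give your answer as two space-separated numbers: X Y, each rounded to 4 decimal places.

joint[0] = (0.0000, 0.0000)  (base)
link 0: phi[0] = -75 = -75 deg
  cos(-75 deg) = 0.2588, sin(-75 deg) = -0.9659
  joint[1] = (0.0000, 0.0000) + 9.4 * (0.2588, -0.9659) = (0.0000 + 2.4329, 0.0000 + -9.0797) = (2.4329, -9.0797)
link 1: phi[1] = -75 + 70 = -5 deg
  cos(-5 deg) = 0.9962, sin(-5 deg) = -0.0872
  joint[2] = (2.4329, -9.0797) + 4 * (0.9962, -0.0872) = (2.4329 + 3.9848, -9.0797 + -0.3486) = (6.4177, -9.4283)
link 2: phi[2] = -75 + 70 + -60 = -65 deg
  cos(-65 deg) = 0.4226, sin(-65 deg) = -0.9063
  joint[3] = (6.4177, -9.4283) + 4.3 * (0.4226, -0.9063) = (6.4177 + 1.8173, -9.4283 + -3.8971) = (8.2349, -13.3254)
End effector: (8.2349, -13.3254)

Answer: 8.2349 -13.3254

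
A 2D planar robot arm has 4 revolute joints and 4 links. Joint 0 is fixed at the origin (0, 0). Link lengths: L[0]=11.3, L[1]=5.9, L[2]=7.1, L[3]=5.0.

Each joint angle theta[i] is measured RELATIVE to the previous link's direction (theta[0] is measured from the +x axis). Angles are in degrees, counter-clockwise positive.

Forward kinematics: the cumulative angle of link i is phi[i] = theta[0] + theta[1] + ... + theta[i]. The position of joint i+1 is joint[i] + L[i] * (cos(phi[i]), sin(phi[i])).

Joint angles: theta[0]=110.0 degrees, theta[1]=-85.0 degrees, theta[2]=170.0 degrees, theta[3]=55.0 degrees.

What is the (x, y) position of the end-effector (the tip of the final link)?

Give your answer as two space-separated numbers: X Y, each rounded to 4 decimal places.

Answer: -7.0858 6.5759

Derivation:
joint[0] = (0.0000, 0.0000)  (base)
link 0: phi[0] = 110 = 110 deg
  cos(110 deg) = -0.3420, sin(110 deg) = 0.9397
  joint[1] = (0.0000, 0.0000) + 11.3 * (-0.3420, 0.9397) = (0.0000 + -3.8648, 0.0000 + 10.6185) = (-3.8648, 10.6185)
link 1: phi[1] = 110 + -85 = 25 deg
  cos(25 deg) = 0.9063, sin(25 deg) = 0.4226
  joint[2] = (-3.8648, 10.6185) + 5.9 * (0.9063, 0.4226) = (-3.8648 + 5.3472, 10.6185 + 2.4934) = (1.4824, 13.1120)
link 2: phi[2] = 110 + -85 + 170 = 195 deg
  cos(195 deg) = -0.9659, sin(195 deg) = -0.2588
  joint[3] = (1.4824, 13.1120) + 7.1 * (-0.9659, -0.2588) = (1.4824 + -6.8581, 13.1120 + -1.8376) = (-5.3757, 11.2744)
link 3: phi[3] = 110 + -85 + 170 + 55 = 250 deg
  cos(250 deg) = -0.3420, sin(250 deg) = -0.9397
  joint[4] = (-5.3757, 11.2744) + 5 * (-0.3420, -0.9397) = (-5.3757 + -1.7101, 11.2744 + -4.6985) = (-7.0858, 6.5759)
End effector: (-7.0858, 6.5759)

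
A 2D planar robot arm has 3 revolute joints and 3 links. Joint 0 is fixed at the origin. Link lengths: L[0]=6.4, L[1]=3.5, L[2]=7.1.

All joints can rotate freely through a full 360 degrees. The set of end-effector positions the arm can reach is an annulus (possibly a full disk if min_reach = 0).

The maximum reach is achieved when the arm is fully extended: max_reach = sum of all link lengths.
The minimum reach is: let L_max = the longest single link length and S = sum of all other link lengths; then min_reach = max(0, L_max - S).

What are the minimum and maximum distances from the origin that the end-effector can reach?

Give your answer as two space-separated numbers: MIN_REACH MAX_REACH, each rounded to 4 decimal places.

Answer: 0.0000 17.0000

Derivation:
Link lengths: [6.4, 3.5, 7.1]
max_reach = 6.4 + 3.5 + 7.1 = 17
L_max = max([6.4, 3.5, 7.1]) = 7.1
S (sum of others) = 17 - 7.1 = 9.9
min_reach = max(0, 7.1 - 9.9) = max(0, -2.8) = 0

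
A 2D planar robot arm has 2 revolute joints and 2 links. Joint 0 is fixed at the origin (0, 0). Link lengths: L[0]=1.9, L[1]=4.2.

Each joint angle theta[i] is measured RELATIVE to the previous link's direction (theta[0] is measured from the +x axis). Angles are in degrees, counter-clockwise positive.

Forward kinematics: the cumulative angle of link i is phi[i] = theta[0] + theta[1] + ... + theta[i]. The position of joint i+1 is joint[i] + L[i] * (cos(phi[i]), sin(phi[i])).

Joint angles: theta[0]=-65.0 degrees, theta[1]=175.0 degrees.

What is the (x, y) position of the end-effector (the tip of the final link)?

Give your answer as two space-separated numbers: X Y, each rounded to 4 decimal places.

joint[0] = (0.0000, 0.0000)  (base)
link 0: phi[0] = -65 = -65 deg
  cos(-65 deg) = 0.4226, sin(-65 deg) = -0.9063
  joint[1] = (0.0000, 0.0000) + 1.9 * (0.4226, -0.9063) = (0.0000 + 0.8030, 0.0000 + -1.7220) = (0.8030, -1.7220)
link 1: phi[1] = -65 + 175 = 110 deg
  cos(110 deg) = -0.3420, sin(110 deg) = 0.9397
  joint[2] = (0.8030, -1.7220) + 4.2 * (-0.3420, 0.9397) = (0.8030 + -1.4365, -1.7220 + 3.9467) = (-0.6335, 2.2247)
End effector: (-0.6335, 2.2247)

Answer: -0.6335 2.2247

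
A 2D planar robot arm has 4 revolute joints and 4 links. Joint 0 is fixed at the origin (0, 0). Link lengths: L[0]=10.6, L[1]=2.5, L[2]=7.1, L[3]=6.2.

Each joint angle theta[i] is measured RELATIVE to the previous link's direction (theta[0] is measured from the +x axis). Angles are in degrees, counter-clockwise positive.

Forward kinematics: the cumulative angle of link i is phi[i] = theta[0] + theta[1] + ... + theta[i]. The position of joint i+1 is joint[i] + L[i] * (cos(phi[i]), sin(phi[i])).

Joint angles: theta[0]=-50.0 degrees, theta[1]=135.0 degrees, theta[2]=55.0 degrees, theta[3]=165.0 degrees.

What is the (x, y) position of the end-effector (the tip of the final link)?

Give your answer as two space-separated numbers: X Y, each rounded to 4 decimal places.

Answer: 5.1487 -6.1445

Derivation:
joint[0] = (0.0000, 0.0000)  (base)
link 0: phi[0] = -50 = -50 deg
  cos(-50 deg) = 0.6428, sin(-50 deg) = -0.7660
  joint[1] = (0.0000, 0.0000) + 10.6 * (0.6428, -0.7660) = (0.0000 + 6.8135, 0.0000 + -8.1201) = (6.8135, -8.1201)
link 1: phi[1] = -50 + 135 = 85 deg
  cos(85 deg) = 0.0872, sin(85 deg) = 0.9962
  joint[2] = (6.8135, -8.1201) + 2.5 * (0.0872, 0.9962) = (6.8135 + 0.2179, -8.1201 + 2.4905) = (7.0314, -5.6296)
link 2: phi[2] = -50 + 135 + 55 = 140 deg
  cos(140 deg) = -0.7660, sin(140 deg) = 0.6428
  joint[3] = (7.0314, -5.6296) + 7.1 * (-0.7660, 0.6428) = (7.0314 + -5.4389, -5.6296 + 4.5638) = (1.5925, -1.0658)
link 3: phi[3] = -50 + 135 + 55 + 165 = 305 deg
  cos(305 deg) = 0.5736, sin(305 deg) = -0.8192
  joint[4] = (1.5925, -1.0658) + 6.2 * (0.5736, -0.8192) = (1.5925 + 3.5562, -1.0658 + -5.0787) = (5.1487, -6.1445)
End effector: (5.1487, -6.1445)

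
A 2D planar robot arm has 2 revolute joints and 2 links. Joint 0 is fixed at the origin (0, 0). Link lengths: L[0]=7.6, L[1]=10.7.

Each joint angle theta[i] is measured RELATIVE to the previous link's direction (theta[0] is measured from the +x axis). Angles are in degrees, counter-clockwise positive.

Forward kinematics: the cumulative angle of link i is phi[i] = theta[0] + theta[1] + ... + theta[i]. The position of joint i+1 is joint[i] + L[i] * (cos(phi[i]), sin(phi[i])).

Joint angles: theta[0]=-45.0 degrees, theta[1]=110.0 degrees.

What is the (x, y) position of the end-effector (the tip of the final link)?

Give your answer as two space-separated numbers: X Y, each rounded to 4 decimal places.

joint[0] = (0.0000, 0.0000)  (base)
link 0: phi[0] = -45 = -45 deg
  cos(-45 deg) = 0.7071, sin(-45 deg) = -0.7071
  joint[1] = (0.0000, 0.0000) + 7.6 * (0.7071, -0.7071) = (0.0000 + 5.3740, 0.0000 + -5.3740) = (5.3740, -5.3740)
link 1: phi[1] = -45 + 110 = 65 deg
  cos(65 deg) = 0.4226, sin(65 deg) = 0.9063
  joint[2] = (5.3740, -5.3740) + 10.7 * (0.4226, 0.9063) = (5.3740 + 4.5220, -5.3740 + 9.6975) = (9.8960, 4.3235)
End effector: (9.8960, 4.3235)

Answer: 9.8960 4.3235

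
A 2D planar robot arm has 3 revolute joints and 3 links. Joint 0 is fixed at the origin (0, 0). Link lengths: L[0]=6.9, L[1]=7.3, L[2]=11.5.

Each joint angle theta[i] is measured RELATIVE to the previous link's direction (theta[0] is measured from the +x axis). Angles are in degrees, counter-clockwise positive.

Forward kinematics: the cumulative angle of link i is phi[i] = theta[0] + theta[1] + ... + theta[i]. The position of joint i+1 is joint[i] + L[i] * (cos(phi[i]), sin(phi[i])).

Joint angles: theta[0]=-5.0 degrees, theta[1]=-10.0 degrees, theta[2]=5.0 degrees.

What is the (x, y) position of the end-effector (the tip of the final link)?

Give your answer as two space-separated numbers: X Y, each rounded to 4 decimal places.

joint[0] = (0.0000, 0.0000)  (base)
link 0: phi[0] = -5 = -5 deg
  cos(-5 deg) = 0.9962, sin(-5 deg) = -0.0872
  joint[1] = (0.0000, 0.0000) + 6.9 * (0.9962, -0.0872) = (0.0000 + 6.8737, 0.0000 + -0.6014) = (6.8737, -0.6014)
link 1: phi[1] = -5 + -10 = -15 deg
  cos(-15 deg) = 0.9659, sin(-15 deg) = -0.2588
  joint[2] = (6.8737, -0.6014) + 7.3 * (0.9659, -0.2588) = (6.8737 + 7.0513, -0.6014 + -1.8894) = (13.9250, -2.4908)
link 2: phi[2] = -5 + -10 + 5 = -10 deg
  cos(-10 deg) = 0.9848, sin(-10 deg) = -0.1736
  joint[3] = (13.9250, -2.4908) + 11.5 * (0.9848, -0.1736) = (13.9250 + 11.3253, -2.4908 + -1.9970) = (25.2503, -4.4877)
End effector: (25.2503, -4.4877)

Answer: 25.2503 -4.4877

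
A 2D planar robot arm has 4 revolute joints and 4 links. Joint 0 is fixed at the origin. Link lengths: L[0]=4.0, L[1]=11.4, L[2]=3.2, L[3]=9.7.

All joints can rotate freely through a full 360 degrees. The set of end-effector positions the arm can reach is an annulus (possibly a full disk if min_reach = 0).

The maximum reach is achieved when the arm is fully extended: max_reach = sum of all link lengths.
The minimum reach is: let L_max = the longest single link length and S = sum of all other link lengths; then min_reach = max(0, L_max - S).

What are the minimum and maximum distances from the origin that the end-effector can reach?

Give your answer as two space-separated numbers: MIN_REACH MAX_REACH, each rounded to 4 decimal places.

Answer: 0.0000 28.3000

Derivation:
Link lengths: [4.0, 11.4, 3.2, 9.7]
max_reach = 4 + 11.4 + 3.2 + 9.7 = 28.3
L_max = max([4.0, 11.4, 3.2, 9.7]) = 11.4
S (sum of others) = 28.3 - 11.4 = 16.9
min_reach = max(0, 11.4 - 16.9) = max(0, -5.5) = 0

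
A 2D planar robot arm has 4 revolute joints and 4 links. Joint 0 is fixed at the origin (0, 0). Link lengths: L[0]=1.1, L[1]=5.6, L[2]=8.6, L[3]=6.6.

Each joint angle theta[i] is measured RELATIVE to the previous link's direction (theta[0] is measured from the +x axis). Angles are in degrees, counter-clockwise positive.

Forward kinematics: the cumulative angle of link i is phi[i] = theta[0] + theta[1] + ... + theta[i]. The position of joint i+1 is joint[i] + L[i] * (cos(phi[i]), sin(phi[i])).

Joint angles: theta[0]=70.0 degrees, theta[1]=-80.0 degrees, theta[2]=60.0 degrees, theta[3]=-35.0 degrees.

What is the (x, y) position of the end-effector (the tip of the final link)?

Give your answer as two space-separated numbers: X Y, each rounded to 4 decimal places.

joint[0] = (0.0000, 0.0000)  (base)
link 0: phi[0] = 70 = 70 deg
  cos(70 deg) = 0.3420, sin(70 deg) = 0.9397
  joint[1] = (0.0000, 0.0000) + 1.1 * (0.3420, 0.9397) = (0.0000 + 0.3762, 0.0000 + 1.0337) = (0.3762, 1.0337)
link 1: phi[1] = 70 + -80 = -10 deg
  cos(-10 deg) = 0.9848, sin(-10 deg) = -0.1736
  joint[2] = (0.3762, 1.0337) + 5.6 * (0.9848, -0.1736) = (0.3762 + 5.5149, 1.0337 + -0.9724) = (5.8911, 0.0612)
link 2: phi[2] = 70 + -80 + 60 = 50 deg
  cos(50 deg) = 0.6428, sin(50 deg) = 0.7660
  joint[3] = (5.8911, 0.0612) + 8.6 * (0.6428, 0.7660) = (5.8911 + 5.5280, 0.0612 + 6.5880) = (11.4191, 6.6492)
link 3: phi[3] = 70 + -80 + 60 + -35 = 15 deg
  cos(15 deg) = 0.9659, sin(15 deg) = 0.2588
  joint[4] = (11.4191, 6.6492) + 6.6 * (0.9659, 0.2588) = (11.4191 + 6.3751, 6.6492 + 1.7082) = (17.7942, 8.3574)
End effector: (17.7942, 8.3574)

Answer: 17.7942 8.3574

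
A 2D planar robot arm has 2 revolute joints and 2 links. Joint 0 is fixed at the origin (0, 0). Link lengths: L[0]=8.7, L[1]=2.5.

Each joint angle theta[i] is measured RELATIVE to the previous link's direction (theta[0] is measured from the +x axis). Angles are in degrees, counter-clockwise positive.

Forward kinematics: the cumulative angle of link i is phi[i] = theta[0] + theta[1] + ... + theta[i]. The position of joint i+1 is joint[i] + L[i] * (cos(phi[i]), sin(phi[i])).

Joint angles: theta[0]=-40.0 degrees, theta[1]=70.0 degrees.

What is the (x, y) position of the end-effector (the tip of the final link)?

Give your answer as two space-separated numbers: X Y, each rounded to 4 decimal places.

Answer: 8.8297 -4.3423

Derivation:
joint[0] = (0.0000, 0.0000)  (base)
link 0: phi[0] = -40 = -40 deg
  cos(-40 deg) = 0.7660, sin(-40 deg) = -0.6428
  joint[1] = (0.0000, 0.0000) + 8.7 * (0.7660, -0.6428) = (0.0000 + 6.6646, 0.0000 + -5.5923) = (6.6646, -5.5923)
link 1: phi[1] = -40 + 70 = 30 deg
  cos(30 deg) = 0.8660, sin(30 deg) = 0.5000
  joint[2] = (6.6646, -5.5923) + 2.5 * (0.8660, 0.5000) = (6.6646 + 2.1651, -5.5923 + 1.2500) = (8.8297, -4.3423)
End effector: (8.8297, -4.3423)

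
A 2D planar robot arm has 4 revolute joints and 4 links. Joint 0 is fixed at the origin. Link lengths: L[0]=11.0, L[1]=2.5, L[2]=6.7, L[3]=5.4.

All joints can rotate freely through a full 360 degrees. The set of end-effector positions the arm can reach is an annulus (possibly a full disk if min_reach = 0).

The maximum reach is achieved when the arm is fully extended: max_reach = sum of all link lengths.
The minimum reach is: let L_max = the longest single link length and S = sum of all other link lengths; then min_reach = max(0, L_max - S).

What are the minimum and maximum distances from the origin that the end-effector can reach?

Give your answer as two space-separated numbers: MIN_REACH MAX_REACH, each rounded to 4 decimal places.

Answer: 0.0000 25.6000

Derivation:
Link lengths: [11.0, 2.5, 6.7, 5.4]
max_reach = 11 + 2.5 + 6.7 + 5.4 = 25.6
L_max = max([11.0, 2.5, 6.7, 5.4]) = 11
S (sum of others) = 25.6 - 11 = 14.6
min_reach = max(0, 11 - 14.6) = max(0, -3.6) = 0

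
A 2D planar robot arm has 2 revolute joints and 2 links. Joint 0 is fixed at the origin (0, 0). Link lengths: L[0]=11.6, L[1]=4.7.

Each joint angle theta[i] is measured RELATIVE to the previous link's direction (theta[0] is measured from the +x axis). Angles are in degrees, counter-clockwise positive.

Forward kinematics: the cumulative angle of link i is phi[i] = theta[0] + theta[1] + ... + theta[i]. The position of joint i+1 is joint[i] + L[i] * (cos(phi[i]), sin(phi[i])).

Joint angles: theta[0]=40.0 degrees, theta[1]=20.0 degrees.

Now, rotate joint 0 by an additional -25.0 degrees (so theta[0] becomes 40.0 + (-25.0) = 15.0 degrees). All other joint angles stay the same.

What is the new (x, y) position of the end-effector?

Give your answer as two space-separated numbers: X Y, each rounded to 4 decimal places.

Answer: 15.0548 5.6981

Derivation:
joint[0] = (0.0000, 0.0000)  (base)
link 0: phi[0] = 15 = 15 deg
  cos(15 deg) = 0.9659, sin(15 deg) = 0.2588
  joint[1] = (0.0000, 0.0000) + 11.6 * (0.9659, 0.2588) = (0.0000 + 11.2047, 0.0000 + 3.0023) = (11.2047, 3.0023)
link 1: phi[1] = 15 + 20 = 35 deg
  cos(35 deg) = 0.8192, sin(35 deg) = 0.5736
  joint[2] = (11.2047, 3.0023) + 4.7 * (0.8192, 0.5736) = (11.2047 + 3.8500, 3.0023 + 2.6958) = (15.0548, 5.6981)
End effector: (15.0548, 5.6981)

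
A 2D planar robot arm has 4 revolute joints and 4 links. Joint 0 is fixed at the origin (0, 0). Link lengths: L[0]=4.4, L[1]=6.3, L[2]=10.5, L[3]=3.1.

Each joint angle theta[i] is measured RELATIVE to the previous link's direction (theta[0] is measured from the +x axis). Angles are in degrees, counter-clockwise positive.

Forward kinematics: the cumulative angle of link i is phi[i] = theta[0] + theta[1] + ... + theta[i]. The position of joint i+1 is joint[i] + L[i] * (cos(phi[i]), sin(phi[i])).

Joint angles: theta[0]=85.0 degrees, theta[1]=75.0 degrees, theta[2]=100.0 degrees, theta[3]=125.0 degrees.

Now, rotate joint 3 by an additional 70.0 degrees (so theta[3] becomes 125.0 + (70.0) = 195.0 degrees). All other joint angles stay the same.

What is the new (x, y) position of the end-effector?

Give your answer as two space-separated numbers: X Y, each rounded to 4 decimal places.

Answer: -7.6301 -0.7143

Derivation:
joint[0] = (0.0000, 0.0000)  (base)
link 0: phi[0] = 85 = 85 deg
  cos(85 deg) = 0.0872, sin(85 deg) = 0.9962
  joint[1] = (0.0000, 0.0000) + 4.4 * (0.0872, 0.9962) = (0.0000 + 0.3835, 0.0000 + 4.3833) = (0.3835, 4.3833)
link 1: phi[1] = 85 + 75 = 160 deg
  cos(160 deg) = -0.9397, sin(160 deg) = 0.3420
  joint[2] = (0.3835, 4.3833) + 6.3 * (-0.9397, 0.3420) = (0.3835 + -5.9201, 4.3833 + 2.1547) = (-5.5366, 6.5380)
link 2: phi[2] = 85 + 75 + 100 = 260 deg
  cos(260 deg) = -0.1736, sin(260 deg) = -0.9848
  joint[3] = (-5.5366, 6.5380) + 10.5 * (-0.1736, -0.9848) = (-5.5366 + -1.8233, 6.5380 + -10.3405) = (-7.3599, -3.8025)
link 3: phi[3] = 85 + 75 + 100 + 195 = 455 deg
  cos(455 deg) = -0.0872, sin(455 deg) = 0.9962
  joint[4] = (-7.3599, -3.8025) + 3.1 * (-0.0872, 0.9962) = (-7.3599 + -0.2702, -3.8025 + 3.0882) = (-7.6301, -0.7143)
End effector: (-7.6301, -0.7143)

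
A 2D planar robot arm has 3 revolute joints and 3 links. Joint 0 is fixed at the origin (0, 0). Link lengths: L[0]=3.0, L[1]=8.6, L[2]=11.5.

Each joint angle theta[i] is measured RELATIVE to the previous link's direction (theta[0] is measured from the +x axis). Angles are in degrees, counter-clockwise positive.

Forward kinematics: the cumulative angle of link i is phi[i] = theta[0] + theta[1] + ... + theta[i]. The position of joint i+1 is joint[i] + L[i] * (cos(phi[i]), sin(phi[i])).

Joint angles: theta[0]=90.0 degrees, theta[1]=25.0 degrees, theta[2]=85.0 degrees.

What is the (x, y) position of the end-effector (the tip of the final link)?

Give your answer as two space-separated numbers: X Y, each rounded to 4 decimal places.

joint[0] = (0.0000, 0.0000)  (base)
link 0: phi[0] = 90 = 90 deg
  cos(90 deg) = 0.0000, sin(90 deg) = 1.0000
  joint[1] = (0.0000, 0.0000) + 3 * (0.0000, 1.0000) = (0.0000 + 0.0000, 0.0000 + 3.0000) = (0.0000, 3.0000)
link 1: phi[1] = 90 + 25 = 115 deg
  cos(115 deg) = -0.4226, sin(115 deg) = 0.9063
  joint[2] = (0.0000, 3.0000) + 8.6 * (-0.4226, 0.9063) = (0.0000 + -3.6345, 3.0000 + 7.7942) = (-3.6345, 10.7942)
link 2: phi[2] = 90 + 25 + 85 = 200 deg
  cos(200 deg) = -0.9397, sin(200 deg) = -0.3420
  joint[3] = (-3.6345, 10.7942) + 11.5 * (-0.9397, -0.3420) = (-3.6345 + -10.8065, 10.7942 + -3.9332) = (-14.4410, 6.8610)
End effector: (-14.4410, 6.8610)

Answer: -14.4410 6.8610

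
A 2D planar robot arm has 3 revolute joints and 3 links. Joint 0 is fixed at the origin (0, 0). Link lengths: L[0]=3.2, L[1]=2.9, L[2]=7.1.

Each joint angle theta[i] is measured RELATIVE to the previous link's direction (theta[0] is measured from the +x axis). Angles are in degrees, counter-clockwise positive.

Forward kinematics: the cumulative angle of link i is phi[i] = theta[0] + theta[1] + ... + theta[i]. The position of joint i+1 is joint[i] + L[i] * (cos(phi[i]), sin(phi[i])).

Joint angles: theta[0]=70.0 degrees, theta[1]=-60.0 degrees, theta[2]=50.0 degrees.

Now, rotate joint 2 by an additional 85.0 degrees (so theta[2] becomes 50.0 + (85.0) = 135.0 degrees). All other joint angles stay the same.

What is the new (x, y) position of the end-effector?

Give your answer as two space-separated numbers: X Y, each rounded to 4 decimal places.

joint[0] = (0.0000, 0.0000)  (base)
link 0: phi[0] = 70 = 70 deg
  cos(70 deg) = 0.3420, sin(70 deg) = 0.9397
  joint[1] = (0.0000, 0.0000) + 3.2 * (0.3420, 0.9397) = (0.0000 + 1.0945, 0.0000 + 3.0070) = (1.0945, 3.0070)
link 1: phi[1] = 70 + -60 = 10 deg
  cos(10 deg) = 0.9848, sin(10 deg) = 0.1736
  joint[2] = (1.0945, 3.0070) + 2.9 * (0.9848, 0.1736) = (1.0945 + 2.8559, 3.0070 + 0.5036) = (3.9504, 3.5106)
link 2: phi[2] = 70 + -60 + 135 = 145 deg
  cos(145 deg) = -0.8192, sin(145 deg) = 0.5736
  joint[3] = (3.9504, 3.5106) + 7.1 * (-0.8192, 0.5736) = (3.9504 + -5.8160, 3.5106 + 4.0724) = (-1.8656, 7.5830)
End effector: (-1.8656, 7.5830)

Answer: -1.8656 7.5830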